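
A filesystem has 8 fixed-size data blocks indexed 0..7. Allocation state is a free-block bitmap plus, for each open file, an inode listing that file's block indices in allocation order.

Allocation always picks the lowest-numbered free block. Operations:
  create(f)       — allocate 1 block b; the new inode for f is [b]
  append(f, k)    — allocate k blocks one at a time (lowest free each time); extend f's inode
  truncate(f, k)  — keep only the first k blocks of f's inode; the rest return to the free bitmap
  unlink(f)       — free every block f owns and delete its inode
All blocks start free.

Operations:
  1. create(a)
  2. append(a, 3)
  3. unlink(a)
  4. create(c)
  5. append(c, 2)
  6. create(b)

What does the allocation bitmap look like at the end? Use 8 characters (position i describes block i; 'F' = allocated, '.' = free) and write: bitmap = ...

  1. create(a)  ⇒  F.......  {a→[0]}
  2. append(a, 3)  ⇒  FFFF....  {a→[0, 1, 2, 3]}
  3. unlink(a)  ⇒  ........  {}
  4. create(c)  ⇒  F.......  {c→[0]}
  5. append(c, 2)  ⇒  FFF.....  {c→[0, 1, 2]}
  6. create(b)  ⇒  FFFF....  {b→[3]; c→[0, 1, 2]}

bitmap = FFFF....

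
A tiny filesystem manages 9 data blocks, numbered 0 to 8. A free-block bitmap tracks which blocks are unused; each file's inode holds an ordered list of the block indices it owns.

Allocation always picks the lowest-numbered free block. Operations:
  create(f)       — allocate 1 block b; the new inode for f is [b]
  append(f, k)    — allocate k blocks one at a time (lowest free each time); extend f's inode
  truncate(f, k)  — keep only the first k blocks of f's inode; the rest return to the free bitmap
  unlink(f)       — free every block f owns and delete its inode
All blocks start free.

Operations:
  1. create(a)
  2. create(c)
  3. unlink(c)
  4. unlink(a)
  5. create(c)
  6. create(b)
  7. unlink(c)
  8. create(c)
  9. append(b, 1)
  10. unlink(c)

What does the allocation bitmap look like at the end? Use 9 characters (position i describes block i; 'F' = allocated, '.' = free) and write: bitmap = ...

  1. create(a)  ⇒  F........  {a→[0]}
  2. create(c)  ⇒  FF.......  {a→[0]; c→[1]}
  3. unlink(c)  ⇒  F........  {a→[0]}
  4. unlink(a)  ⇒  .........  {}
  5. create(c)  ⇒  F........  {c→[0]}
  6. create(b)  ⇒  FF.......  {b→[1]; c→[0]}
  7. unlink(c)  ⇒  .F.......  {b→[1]}
  8. create(c)  ⇒  FF.......  {b→[1]; c→[0]}
  9. append(b, 1)  ⇒  FFF......  {b→[1, 2]; c→[0]}
  10. unlink(c)  ⇒  .FF......  {b→[1, 2]}

bitmap = .FF......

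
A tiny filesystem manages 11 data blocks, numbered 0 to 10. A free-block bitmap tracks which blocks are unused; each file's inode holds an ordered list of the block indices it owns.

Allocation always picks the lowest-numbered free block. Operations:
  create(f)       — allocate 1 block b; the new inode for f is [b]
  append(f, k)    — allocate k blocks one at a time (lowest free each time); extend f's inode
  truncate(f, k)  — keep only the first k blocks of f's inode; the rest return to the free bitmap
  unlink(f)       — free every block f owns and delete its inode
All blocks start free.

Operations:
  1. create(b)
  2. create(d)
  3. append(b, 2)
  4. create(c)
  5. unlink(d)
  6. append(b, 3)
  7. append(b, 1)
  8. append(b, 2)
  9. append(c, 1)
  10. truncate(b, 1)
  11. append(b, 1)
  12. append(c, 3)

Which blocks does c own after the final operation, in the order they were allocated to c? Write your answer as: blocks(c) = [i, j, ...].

after create(b) → b:[0]  free=[F..........]
after create(d) → b:[0], d:[1]  free=[FF.........]
after append(b, 2) → b:[0, 2, 3], d:[1]  free=[FFFF.......]
after create(c) → b:[0, 2, 3], c:[4], d:[1]  free=[FFFFF......]
after unlink(d) → b:[0, 2, 3], c:[4]  free=[F.FFF......]
after append(b, 3) → b:[0, 2, 3, 1, 5, 6], c:[4]  free=[FFFFFFF....]
after append(b, 1) → b:[0, 2, 3, 1, 5, 6, 7], c:[4]  free=[FFFFFFFF...]
after append(b, 2) → b:[0, 2, 3, 1, 5, 6, 7, 8, 9], c:[4]  free=[FFFFFFFFFF.]
after append(c, 1) → b:[0, 2, 3, 1, 5, 6, 7, 8, 9], c:[4, 10]  free=[FFFFFFFFFFF]
after truncate(b, 1) → b:[0], c:[4, 10]  free=[F...F.....F]
after append(b, 1) → b:[0, 1], c:[4, 10]  free=[FF..F.....F]
after append(c, 3) → b:[0, 1], c:[4, 10, 2, 3, 5]  free=[FFFFFF....F]

blocks(c) = [4, 10, 2, 3, 5]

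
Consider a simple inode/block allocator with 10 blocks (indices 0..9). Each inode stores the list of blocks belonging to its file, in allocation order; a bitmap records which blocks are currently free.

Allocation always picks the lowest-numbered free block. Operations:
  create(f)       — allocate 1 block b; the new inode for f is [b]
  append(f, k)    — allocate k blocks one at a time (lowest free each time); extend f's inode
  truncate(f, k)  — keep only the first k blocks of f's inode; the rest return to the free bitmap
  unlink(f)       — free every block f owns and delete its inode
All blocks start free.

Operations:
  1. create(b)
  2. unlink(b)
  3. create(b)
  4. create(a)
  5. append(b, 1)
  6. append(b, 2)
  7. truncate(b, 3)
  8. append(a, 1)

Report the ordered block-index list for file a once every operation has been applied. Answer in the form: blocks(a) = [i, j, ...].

blocks(a) = [1, 4]

create(b): bitmap=F......... | b=[0]
unlink(b): bitmap=.......... | 
create(b): bitmap=F......... | b=[0]
create(a): bitmap=FF........ | a=[1] b=[0]
append(b, 1): bitmap=FFF....... | a=[1] b=[0, 2]
append(b, 2): bitmap=FFFFF..... | a=[1] b=[0, 2, 3, 4]
truncate(b, 3): bitmap=FFFF...... | a=[1] b=[0, 2, 3]
append(a, 1): bitmap=FFFFF..... | a=[1, 4] b=[0, 2, 3]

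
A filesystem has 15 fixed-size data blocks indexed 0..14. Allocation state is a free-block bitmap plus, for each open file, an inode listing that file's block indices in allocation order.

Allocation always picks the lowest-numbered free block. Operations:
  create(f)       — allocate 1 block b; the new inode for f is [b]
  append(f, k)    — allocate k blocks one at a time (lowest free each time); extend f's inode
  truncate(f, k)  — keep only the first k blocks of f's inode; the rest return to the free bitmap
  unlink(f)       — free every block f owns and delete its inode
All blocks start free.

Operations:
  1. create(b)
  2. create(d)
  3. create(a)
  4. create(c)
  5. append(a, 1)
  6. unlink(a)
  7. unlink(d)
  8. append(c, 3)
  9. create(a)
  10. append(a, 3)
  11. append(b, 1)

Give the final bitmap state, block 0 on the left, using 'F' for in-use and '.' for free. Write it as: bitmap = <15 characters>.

[1] create(b) — b=0 (map F..............)
[2] create(d) — b=0 d=1 (map FF.............)
[3] create(a) — a=2 b=0 d=1 (map FFF............)
[4] create(c) — a=2 b=0 c=3 d=1 (map FFFF...........)
[5] append(a, 1) — a=2,4 b=0 c=3 d=1 (map FFFFF..........)
[6] unlink(a) — b=0 c=3 d=1 (map FF.F...........)
[7] unlink(d) — b=0 c=3 (map F..F...........)
[8] append(c, 3) — b=0 c=3,1,2,4 (map FFFFF..........)
[9] create(a) — a=5 b=0 c=3,1,2,4 (map FFFFFF.........)
[10] append(a, 3) — a=5,6,7,8 b=0 c=3,1,2,4 (map FFFFFFFFF......)
[11] append(b, 1) — a=5,6,7,8 b=0,9 c=3,1,2,4 (map FFFFFFFFFF.....)

bitmap = FFFFFFFFFF.....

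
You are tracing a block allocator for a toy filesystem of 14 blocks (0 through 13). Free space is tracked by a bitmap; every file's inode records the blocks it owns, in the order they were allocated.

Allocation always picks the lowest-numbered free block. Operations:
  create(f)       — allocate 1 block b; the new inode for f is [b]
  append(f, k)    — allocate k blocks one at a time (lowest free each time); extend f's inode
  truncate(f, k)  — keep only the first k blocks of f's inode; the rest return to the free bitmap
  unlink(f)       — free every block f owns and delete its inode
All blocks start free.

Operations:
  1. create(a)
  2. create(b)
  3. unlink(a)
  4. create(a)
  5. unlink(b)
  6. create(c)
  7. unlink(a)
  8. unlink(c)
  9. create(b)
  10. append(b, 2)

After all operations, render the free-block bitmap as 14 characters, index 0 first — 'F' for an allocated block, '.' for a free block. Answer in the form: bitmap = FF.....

  1. create(a)  ⇒  F.............  {a→[0]}
  2. create(b)  ⇒  FF............  {a→[0]; b→[1]}
  3. unlink(a)  ⇒  .F............  {b→[1]}
  4. create(a)  ⇒  FF............  {a→[0]; b→[1]}
  5. unlink(b)  ⇒  F.............  {a→[0]}
  6. create(c)  ⇒  FF............  {a→[0]; c→[1]}
  7. unlink(a)  ⇒  .F............  {c→[1]}
  8. unlink(c)  ⇒  ..............  {}
  9. create(b)  ⇒  F.............  {b→[0]}
  10. append(b, 2)  ⇒  FFF...........  {b→[0, 1, 2]}

bitmap = FFF...........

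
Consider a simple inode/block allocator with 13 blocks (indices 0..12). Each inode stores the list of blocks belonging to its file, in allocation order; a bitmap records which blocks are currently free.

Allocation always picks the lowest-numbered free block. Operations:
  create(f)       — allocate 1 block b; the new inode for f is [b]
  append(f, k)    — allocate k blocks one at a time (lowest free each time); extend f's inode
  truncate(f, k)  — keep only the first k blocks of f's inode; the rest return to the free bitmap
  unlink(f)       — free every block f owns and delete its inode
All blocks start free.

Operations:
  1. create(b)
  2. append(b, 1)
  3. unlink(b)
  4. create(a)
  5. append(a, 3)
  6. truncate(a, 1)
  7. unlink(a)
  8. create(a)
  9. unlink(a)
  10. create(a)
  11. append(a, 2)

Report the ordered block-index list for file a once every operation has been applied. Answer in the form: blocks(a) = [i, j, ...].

  1. create(b)  ⇒  F............  {b→[0]}
  2. append(b, 1)  ⇒  FF...........  {b→[0, 1]}
  3. unlink(b)  ⇒  .............  {}
  4. create(a)  ⇒  F............  {a→[0]}
  5. append(a, 3)  ⇒  FFFF.........  {a→[0, 1, 2, 3]}
  6. truncate(a, 1)  ⇒  F............  {a→[0]}
  7. unlink(a)  ⇒  .............  {}
  8. create(a)  ⇒  F............  {a→[0]}
  9. unlink(a)  ⇒  .............  {}
  10. create(a)  ⇒  F............  {a→[0]}
  11. append(a, 2)  ⇒  FFF..........  {a→[0, 1, 2]}

blocks(a) = [0, 1, 2]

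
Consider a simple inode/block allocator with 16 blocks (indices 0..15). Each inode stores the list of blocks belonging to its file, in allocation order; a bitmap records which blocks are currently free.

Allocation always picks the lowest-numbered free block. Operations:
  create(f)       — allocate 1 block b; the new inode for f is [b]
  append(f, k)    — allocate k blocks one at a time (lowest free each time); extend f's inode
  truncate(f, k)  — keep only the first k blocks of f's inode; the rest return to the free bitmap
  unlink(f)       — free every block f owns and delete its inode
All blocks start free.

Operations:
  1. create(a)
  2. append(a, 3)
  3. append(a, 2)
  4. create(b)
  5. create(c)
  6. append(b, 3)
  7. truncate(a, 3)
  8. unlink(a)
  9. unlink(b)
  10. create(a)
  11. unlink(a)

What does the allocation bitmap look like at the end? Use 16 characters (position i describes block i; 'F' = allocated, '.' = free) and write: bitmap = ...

bitmap = .......F........

  1. create(a)  ⇒  F...............  {a→[0]}
  2. append(a, 3)  ⇒  FFFF............  {a→[0, 1, 2, 3]}
  3. append(a, 2)  ⇒  FFFFFF..........  {a→[0, 1, 2, 3, 4, 5]}
  4. create(b)  ⇒  FFFFFFF.........  {a→[0, 1, 2, 3, 4, 5]; b→[6]}
  5. create(c)  ⇒  FFFFFFFF........  {a→[0, 1, 2, 3, 4, 5]; b→[6]; c→[7]}
  6. append(b, 3)  ⇒  FFFFFFFFFFF.....  {a→[0, 1, 2, 3, 4, 5]; b→[6, 8, 9, 10]; c→[7]}
  7. truncate(a, 3)  ⇒  FFF...FFFFF.....  {a→[0, 1, 2]; b→[6, 8, 9, 10]; c→[7]}
  8. unlink(a)  ⇒  ......FFFFF.....  {b→[6, 8, 9, 10]; c→[7]}
  9. unlink(b)  ⇒  .......F........  {c→[7]}
  10. create(a)  ⇒  F......F........  {a→[0]; c→[7]}
  11. unlink(a)  ⇒  .......F........  {c→[7]}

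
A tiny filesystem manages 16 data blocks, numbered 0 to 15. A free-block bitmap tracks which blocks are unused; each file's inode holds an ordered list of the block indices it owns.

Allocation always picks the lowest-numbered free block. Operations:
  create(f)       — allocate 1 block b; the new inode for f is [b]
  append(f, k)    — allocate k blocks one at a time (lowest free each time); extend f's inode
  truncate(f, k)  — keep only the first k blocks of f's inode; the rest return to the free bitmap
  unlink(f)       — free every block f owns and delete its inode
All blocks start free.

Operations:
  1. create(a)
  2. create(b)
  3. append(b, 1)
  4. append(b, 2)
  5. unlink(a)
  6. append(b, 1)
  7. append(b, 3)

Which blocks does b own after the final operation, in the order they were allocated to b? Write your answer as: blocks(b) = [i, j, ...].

blocks(b) = [1, 2, 3, 4, 0, 5, 6, 7]

create(a): bitmap=F............... | a=[0]
create(b): bitmap=FF.............. | a=[0] b=[1]
append(b, 1): bitmap=FFF............. | a=[0] b=[1, 2]
append(b, 2): bitmap=FFFFF........... | a=[0] b=[1, 2, 3, 4]
unlink(a): bitmap=.FFFF........... | b=[1, 2, 3, 4]
append(b, 1): bitmap=FFFFF........... | b=[1, 2, 3, 4, 0]
append(b, 3): bitmap=FFFFFFFF........ | b=[1, 2, 3, 4, 0, 5, 6, 7]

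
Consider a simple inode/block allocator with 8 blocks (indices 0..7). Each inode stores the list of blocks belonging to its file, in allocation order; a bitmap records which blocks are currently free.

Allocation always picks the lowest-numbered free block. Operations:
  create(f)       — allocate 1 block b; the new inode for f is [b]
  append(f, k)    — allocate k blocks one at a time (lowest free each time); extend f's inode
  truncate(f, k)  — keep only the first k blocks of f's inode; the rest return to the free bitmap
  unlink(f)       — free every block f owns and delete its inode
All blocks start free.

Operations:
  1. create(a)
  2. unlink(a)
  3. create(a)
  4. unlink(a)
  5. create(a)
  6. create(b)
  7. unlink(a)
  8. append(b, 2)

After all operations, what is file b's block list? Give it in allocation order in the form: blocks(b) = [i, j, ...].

blocks(b) = [1, 0, 2]

  1. create(a)  ⇒  F.......  {a→[0]}
  2. unlink(a)  ⇒  ........  {}
  3. create(a)  ⇒  F.......  {a→[0]}
  4. unlink(a)  ⇒  ........  {}
  5. create(a)  ⇒  F.......  {a→[0]}
  6. create(b)  ⇒  FF......  {a→[0]; b→[1]}
  7. unlink(a)  ⇒  .F......  {b→[1]}
  8. append(b, 2)  ⇒  FFF.....  {b→[1, 0, 2]}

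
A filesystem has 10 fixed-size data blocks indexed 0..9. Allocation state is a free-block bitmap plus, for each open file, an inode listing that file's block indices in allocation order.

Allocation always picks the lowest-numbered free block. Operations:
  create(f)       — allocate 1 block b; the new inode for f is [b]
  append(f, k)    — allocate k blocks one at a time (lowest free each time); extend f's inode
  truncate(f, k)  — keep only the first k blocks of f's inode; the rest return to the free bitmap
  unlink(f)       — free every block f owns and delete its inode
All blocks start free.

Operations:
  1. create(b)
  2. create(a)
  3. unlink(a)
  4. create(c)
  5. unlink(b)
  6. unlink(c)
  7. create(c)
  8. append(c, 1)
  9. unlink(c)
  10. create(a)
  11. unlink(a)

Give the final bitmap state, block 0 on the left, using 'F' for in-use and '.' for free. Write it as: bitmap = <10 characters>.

bitmap = ..........

[1] create(b) — b=0 (map F.........)
[2] create(a) — a=1 b=0 (map FF........)
[3] unlink(a) — b=0 (map F.........)
[4] create(c) — b=0 c=1 (map FF........)
[5] unlink(b) — c=1 (map .F........)
[6] unlink(c) —  (map ..........)
[7] create(c) — c=0 (map F.........)
[8] append(c, 1) — c=0,1 (map FF........)
[9] unlink(c) —  (map ..........)
[10] create(a) — a=0 (map F.........)
[11] unlink(a) —  (map ..........)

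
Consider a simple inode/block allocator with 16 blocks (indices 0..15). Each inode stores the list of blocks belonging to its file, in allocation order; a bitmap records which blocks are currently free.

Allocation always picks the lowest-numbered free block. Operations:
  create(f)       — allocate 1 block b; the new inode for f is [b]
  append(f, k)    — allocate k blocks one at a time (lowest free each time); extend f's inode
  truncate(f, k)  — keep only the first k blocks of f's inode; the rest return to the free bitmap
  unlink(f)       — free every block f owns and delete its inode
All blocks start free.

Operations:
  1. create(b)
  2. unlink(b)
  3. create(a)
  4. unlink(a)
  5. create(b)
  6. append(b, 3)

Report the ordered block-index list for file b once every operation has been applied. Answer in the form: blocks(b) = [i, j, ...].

after create(b) → b:[0]  free=[F...............]
after unlink(b) →   free=[................]
after create(a) → a:[0]  free=[F...............]
after unlink(a) →   free=[................]
after create(b) → b:[0]  free=[F...............]
after append(b, 3) → b:[0, 1, 2, 3]  free=[FFFF............]

blocks(b) = [0, 1, 2, 3]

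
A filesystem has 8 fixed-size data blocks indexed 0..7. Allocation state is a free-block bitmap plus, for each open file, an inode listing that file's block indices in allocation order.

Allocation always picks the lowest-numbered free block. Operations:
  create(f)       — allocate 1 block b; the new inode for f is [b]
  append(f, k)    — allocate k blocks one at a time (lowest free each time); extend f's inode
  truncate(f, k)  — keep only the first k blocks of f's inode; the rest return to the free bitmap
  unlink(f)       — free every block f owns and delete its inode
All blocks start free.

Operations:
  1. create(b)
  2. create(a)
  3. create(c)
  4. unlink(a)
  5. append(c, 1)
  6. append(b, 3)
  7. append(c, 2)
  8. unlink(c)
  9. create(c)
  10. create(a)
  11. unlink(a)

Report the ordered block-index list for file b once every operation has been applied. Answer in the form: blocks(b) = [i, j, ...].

after create(b) → b:[0]  free=[F.......]
after create(a) → a:[1], b:[0]  free=[FF......]
after create(c) → a:[1], b:[0], c:[2]  free=[FFF.....]
after unlink(a) → b:[0], c:[2]  free=[F.F.....]
after append(c, 1) → b:[0], c:[2, 1]  free=[FFF.....]
after append(b, 3) → b:[0, 3, 4, 5], c:[2, 1]  free=[FFFFFF..]
after append(c, 2) → b:[0, 3, 4, 5], c:[2, 1, 6, 7]  free=[FFFFFFFF]
after unlink(c) → b:[0, 3, 4, 5]  free=[F..FFF..]
after create(c) → b:[0, 3, 4, 5], c:[1]  free=[FF.FFF..]
after create(a) → a:[2], b:[0, 3, 4, 5], c:[1]  free=[FFFFFF..]
after unlink(a) → b:[0, 3, 4, 5], c:[1]  free=[FF.FFF..]

blocks(b) = [0, 3, 4, 5]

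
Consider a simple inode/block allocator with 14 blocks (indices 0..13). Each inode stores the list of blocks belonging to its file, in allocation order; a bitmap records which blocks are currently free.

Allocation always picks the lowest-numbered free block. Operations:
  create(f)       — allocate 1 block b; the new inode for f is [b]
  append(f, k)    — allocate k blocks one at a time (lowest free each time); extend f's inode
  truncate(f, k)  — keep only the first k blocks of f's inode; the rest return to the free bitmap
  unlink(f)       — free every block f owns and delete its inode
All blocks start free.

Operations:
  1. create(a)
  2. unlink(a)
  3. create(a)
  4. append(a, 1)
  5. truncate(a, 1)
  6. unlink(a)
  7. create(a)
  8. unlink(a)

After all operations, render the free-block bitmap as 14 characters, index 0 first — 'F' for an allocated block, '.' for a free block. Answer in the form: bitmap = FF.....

  1. create(a)  ⇒  F.............  {a→[0]}
  2. unlink(a)  ⇒  ..............  {}
  3. create(a)  ⇒  F.............  {a→[0]}
  4. append(a, 1)  ⇒  FF............  {a→[0, 1]}
  5. truncate(a, 1)  ⇒  F.............  {a→[0]}
  6. unlink(a)  ⇒  ..............  {}
  7. create(a)  ⇒  F.............  {a→[0]}
  8. unlink(a)  ⇒  ..............  {}

bitmap = ..............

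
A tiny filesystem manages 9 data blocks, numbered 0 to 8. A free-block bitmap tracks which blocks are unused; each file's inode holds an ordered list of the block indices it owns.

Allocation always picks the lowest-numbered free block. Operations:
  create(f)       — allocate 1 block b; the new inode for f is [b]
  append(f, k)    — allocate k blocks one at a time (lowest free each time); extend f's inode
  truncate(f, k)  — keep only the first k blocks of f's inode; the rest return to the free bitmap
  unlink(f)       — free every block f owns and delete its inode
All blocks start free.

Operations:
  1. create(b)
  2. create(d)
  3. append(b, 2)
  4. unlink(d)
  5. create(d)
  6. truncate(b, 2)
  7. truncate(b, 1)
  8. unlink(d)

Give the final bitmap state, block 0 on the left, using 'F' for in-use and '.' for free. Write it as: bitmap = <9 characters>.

bitmap = F........

[1] create(b) — b=0 (map F........)
[2] create(d) — b=0 d=1 (map FF.......)
[3] append(b, 2) — b=0,2,3 d=1 (map FFFF.....)
[4] unlink(d) — b=0,2,3 (map F.FF.....)
[5] create(d) — b=0,2,3 d=1 (map FFFF.....)
[6] truncate(b, 2) — b=0,2 d=1 (map FFF......)
[7] truncate(b, 1) — b=0 d=1 (map FF.......)
[8] unlink(d) — b=0 (map F........)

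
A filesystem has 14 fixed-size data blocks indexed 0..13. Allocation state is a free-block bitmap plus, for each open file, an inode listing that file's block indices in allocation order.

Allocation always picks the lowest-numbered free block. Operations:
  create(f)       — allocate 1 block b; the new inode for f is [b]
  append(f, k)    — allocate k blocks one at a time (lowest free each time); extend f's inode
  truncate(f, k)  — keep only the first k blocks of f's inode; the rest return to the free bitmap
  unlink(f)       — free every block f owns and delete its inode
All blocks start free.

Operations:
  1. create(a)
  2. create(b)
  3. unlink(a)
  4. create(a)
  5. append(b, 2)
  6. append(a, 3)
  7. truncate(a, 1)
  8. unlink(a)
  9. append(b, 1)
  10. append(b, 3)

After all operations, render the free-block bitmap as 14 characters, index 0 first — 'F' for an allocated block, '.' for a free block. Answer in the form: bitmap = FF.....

bitmap = FFFFFFF.......

[1] create(a) — a=0 (map F.............)
[2] create(b) — a=0 b=1 (map FF............)
[3] unlink(a) — b=1 (map .F............)
[4] create(a) — a=0 b=1 (map FF............)
[5] append(b, 2) — a=0 b=1,2,3 (map FFFF..........)
[6] append(a, 3) — a=0,4,5,6 b=1,2,3 (map FFFFFFF.......)
[7] truncate(a, 1) — a=0 b=1,2,3 (map FFFF..........)
[8] unlink(a) — b=1,2,3 (map .FFF..........)
[9] append(b, 1) — b=1,2,3,0 (map FFFF..........)
[10] append(b, 3) — b=1,2,3,0,4,5,6 (map FFFFFFF.......)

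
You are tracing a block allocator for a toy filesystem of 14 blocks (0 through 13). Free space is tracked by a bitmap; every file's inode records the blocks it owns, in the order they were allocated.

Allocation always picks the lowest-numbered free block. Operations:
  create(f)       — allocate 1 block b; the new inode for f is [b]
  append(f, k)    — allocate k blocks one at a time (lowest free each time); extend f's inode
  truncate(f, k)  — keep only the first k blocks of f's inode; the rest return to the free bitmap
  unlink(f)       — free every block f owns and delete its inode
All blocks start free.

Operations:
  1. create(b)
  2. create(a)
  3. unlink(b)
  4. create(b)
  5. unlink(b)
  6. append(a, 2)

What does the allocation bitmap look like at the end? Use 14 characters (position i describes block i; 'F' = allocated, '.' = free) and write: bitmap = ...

bitmap = FFF...........

after create(b) → b:[0]  free=[F.............]
after create(a) → a:[1], b:[0]  free=[FF............]
after unlink(b) → a:[1]  free=[.F............]
after create(b) → a:[1], b:[0]  free=[FF............]
after unlink(b) → a:[1]  free=[.F............]
after append(a, 2) → a:[1, 0, 2]  free=[FFF...........]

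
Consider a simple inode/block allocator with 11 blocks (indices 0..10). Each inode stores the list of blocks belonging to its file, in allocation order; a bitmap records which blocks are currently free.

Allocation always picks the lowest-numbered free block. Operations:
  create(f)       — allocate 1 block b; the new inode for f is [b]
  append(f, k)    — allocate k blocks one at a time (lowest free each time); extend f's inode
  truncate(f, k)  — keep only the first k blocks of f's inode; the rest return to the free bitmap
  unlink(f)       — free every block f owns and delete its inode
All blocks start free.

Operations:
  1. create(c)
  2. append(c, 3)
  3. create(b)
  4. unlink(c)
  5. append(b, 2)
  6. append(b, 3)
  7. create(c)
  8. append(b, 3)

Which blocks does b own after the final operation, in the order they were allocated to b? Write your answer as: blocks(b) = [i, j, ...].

blocks(b) = [4, 0, 1, 2, 3, 5, 7, 8, 9]

  1. create(c)  ⇒  F..........  {c→[0]}
  2. append(c, 3)  ⇒  FFFF.......  {c→[0, 1, 2, 3]}
  3. create(b)  ⇒  FFFFF......  {b→[4]; c→[0, 1, 2, 3]}
  4. unlink(c)  ⇒  ....F......  {b→[4]}
  5. append(b, 2)  ⇒  FF..F......  {b→[4, 0, 1]}
  6. append(b, 3)  ⇒  FFFFFF.....  {b→[4, 0, 1, 2, 3, 5]}
  7. create(c)  ⇒  FFFFFFF....  {b→[4, 0, 1, 2, 3, 5]; c→[6]}
  8. append(b, 3)  ⇒  FFFFFFFFFF.  {b→[4, 0, 1, 2, 3, 5, 7, 8, 9]; c→[6]}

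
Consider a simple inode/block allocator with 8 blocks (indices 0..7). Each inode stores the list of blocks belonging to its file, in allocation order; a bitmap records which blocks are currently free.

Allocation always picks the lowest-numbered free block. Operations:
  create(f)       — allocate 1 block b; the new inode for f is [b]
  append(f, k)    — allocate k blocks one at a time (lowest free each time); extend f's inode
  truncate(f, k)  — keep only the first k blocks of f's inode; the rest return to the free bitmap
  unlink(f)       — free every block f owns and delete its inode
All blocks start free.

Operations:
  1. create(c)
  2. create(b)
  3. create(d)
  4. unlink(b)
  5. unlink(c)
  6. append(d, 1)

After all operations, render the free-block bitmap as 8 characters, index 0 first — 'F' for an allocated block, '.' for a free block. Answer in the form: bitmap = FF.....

[1] create(c) — c=0 (map F.......)
[2] create(b) — b=1 c=0 (map FF......)
[3] create(d) — b=1 c=0 d=2 (map FFF.....)
[4] unlink(b) — c=0 d=2 (map F.F.....)
[5] unlink(c) — d=2 (map ..F.....)
[6] append(d, 1) — d=2,0 (map F.F.....)

bitmap = F.F.....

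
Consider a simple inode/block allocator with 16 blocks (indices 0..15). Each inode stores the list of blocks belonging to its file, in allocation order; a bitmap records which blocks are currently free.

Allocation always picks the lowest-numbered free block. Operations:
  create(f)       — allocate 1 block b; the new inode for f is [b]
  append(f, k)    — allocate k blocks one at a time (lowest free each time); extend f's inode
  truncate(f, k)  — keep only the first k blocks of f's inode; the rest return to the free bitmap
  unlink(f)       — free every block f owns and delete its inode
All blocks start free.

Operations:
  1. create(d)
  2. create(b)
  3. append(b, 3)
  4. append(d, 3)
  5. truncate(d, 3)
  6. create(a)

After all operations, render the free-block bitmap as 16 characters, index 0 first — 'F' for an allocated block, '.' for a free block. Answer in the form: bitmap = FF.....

bitmap = FFFFFFFF........

after create(d) → d:[0]  free=[F...............]
after create(b) → b:[1], d:[0]  free=[FF..............]
after append(b, 3) → b:[1, 2, 3, 4], d:[0]  free=[FFFFF...........]
after append(d, 3) → b:[1, 2, 3, 4], d:[0, 5, 6, 7]  free=[FFFFFFFF........]
after truncate(d, 3) → b:[1, 2, 3, 4], d:[0, 5, 6]  free=[FFFFFFF.........]
after create(a) → a:[7], b:[1, 2, 3, 4], d:[0, 5, 6]  free=[FFFFFFFF........]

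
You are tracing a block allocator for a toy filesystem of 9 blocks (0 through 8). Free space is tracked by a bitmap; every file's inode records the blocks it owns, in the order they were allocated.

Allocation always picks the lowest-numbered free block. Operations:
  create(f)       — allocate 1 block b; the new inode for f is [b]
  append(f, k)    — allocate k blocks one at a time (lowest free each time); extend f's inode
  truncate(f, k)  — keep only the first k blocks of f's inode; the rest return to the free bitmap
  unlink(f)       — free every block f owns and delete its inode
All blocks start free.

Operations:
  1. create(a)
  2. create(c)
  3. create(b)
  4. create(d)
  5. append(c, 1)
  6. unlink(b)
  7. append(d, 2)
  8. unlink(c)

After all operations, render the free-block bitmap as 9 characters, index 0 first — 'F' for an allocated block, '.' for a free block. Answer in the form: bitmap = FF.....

bitmap = F.FF.F...

[1] create(a) — a=0 (map F........)
[2] create(c) — a=0 c=1 (map FF.......)
[3] create(b) — a=0 b=2 c=1 (map FFF......)
[4] create(d) — a=0 b=2 c=1 d=3 (map FFFF.....)
[5] append(c, 1) — a=0 b=2 c=1,4 d=3 (map FFFFF....)
[6] unlink(b) — a=0 c=1,4 d=3 (map FF.FF....)
[7] append(d, 2) — a=0 c=1,4 d=3,2,5 (map FFFFFF...)
[8] unlink(c) — a=0 d=3,2,5 (map F.FF.F...)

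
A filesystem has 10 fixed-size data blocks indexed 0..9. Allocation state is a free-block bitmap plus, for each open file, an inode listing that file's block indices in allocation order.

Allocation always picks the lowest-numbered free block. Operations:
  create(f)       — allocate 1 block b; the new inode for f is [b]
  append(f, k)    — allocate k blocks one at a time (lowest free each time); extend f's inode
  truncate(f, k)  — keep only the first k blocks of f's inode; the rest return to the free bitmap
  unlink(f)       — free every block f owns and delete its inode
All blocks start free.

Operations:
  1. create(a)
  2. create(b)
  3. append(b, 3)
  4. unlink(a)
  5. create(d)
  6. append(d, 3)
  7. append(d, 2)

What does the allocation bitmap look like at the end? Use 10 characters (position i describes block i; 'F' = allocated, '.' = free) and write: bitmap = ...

bitmap = FFFFFFFFFF

  1. create(a)  ⇒  F.........  {a→[0]}
  2. create(b)  ⇒  FF........  {a→[0]; b→[1]}
  3. append(b, 3)  ⇒  FFFFF.....  {a→[0]; b→[1, 2, 3, 4]}
  4. unlink(a)  ⇒  .FFFF.....  {b→[1, 2, 3, 4]}
  5. create(d)  ⇒  FFFFF.....  {b→[1, 2, 3, 4]; d→[0]}
  6. append(d, 3)  ⇒  FFFFFFFF..  {b→[1, 2, 3, 4]; d→[0, 5, 6, 7]}
  7. append(d, 2)  ⇒  FFFFFFFFFF  {b→[1, 2, 3, 4]; d→[0, 5, 6, 7, 8, 9]}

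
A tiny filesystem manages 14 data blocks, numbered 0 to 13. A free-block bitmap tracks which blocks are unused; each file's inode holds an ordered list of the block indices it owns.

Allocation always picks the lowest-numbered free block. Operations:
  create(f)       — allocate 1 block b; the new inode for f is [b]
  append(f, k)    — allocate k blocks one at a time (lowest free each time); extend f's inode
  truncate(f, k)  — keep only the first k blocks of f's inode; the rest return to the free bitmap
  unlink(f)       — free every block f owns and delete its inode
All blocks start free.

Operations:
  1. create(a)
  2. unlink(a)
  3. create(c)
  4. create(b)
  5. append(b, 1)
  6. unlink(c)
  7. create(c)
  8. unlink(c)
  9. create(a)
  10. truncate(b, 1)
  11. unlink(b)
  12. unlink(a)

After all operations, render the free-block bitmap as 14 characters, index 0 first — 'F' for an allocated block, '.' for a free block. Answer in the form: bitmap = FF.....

[1] create(a) — a=0 (map F.............)
[2] unlink(a) —  (map ..............)
[3] create(c) — c=0 (map F.............)
[4] create(b) — b=1 c=0 (map FF............)
[5] append(b, 1) — b=1,2 c=0 (map FFF...........)
[6] unlink(c) — b=1,2 (map .FF...........)
[7] create(c) — b=1,2 c=0 (map FFF...........)
[8] unlink(c) — b=1,2 (map .FF...........)
[9] create(a) — a=0 b=1,2 (map FFF...........)
[10] truncate(b, 1) — a=0 b=1 (map FF............)
[11] unlink(b) — a=0 (map F.............)
[12] unlink(a) —  (map ..............)

bitmap = ..............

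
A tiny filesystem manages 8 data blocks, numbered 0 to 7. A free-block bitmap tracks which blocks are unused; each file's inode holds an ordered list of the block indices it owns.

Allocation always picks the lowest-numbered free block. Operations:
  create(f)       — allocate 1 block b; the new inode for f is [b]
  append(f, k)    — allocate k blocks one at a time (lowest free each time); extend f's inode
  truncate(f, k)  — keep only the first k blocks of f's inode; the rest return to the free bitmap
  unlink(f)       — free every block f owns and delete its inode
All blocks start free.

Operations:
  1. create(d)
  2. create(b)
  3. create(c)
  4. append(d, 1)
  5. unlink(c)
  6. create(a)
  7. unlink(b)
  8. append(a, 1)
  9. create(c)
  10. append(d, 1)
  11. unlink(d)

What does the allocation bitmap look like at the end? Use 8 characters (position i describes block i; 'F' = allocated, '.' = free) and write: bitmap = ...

  1. create(d)  ⇒  F.......  {d→[0]}
  2. create(b)  ⇒  FF......  {b→[1]; d→[0]}
  3. create(c)  ⇒  FFF.....  {b→[1]; c→[2]; d→[0]}
  4. append(d, 1)  ⇒  FFFF....  {b→[1]; c→[2]; d→[0, 3]}
  5. unlink(c)  ⇒  FF.F....  {b→[1]; d→[0, 3]}
  6. create(a)  ⇒  FFFF....  {a→[2]; b→[1]; d→[0, 3]}
  7. unlink(b)  ⇒  F.FF....  {a→[2]; d→[0, 3]}
  8. append(a, 1)  ⇒  FFFF....  {a→[2, 1]; d→[0, 3]}
  9. create(c)  ⇒  FFFFF...  {a→[2, 1]; c→[4]; d→[0, 3]}
  10. append(d, 1)  ⇒  FFFFFF..  {a→[2, 1]; c→[4]; d→[0, 3, 5]}
  11. unlink(d)  ⇒  .FF.F...  {a→[2, 1]; c→[4]}

bitmap = .FF.F...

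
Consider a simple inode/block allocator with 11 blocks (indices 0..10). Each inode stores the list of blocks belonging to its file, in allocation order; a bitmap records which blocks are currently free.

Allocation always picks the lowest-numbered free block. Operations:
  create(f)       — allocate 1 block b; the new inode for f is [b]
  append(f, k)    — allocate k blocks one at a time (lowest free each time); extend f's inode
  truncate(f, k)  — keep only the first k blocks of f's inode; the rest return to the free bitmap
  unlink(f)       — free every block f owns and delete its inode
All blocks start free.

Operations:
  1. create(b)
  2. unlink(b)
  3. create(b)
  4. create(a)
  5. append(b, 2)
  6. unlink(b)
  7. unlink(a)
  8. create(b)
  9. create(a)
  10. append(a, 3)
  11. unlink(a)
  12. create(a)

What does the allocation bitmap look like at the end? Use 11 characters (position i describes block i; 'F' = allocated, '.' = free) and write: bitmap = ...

[1] create(b) — b=0 (map F..........)
[2] unlink(b) —  (map ...........)
[3] create(b) — b=0 (map F..........)
[4] create(a) — a=1 b=0 (map FF.........)
[5] append(b, 2) — a=1 b=0,2,3 (map FFFF.......)
[6] unlink(b) — a=1 (map .F.........)
[7] unlink(a) —  (map ...........)
[8] create(b) — b=0 (map F..........)
[9] create(a) — a=1 b=0 (map FF.........)
[10] append(a, 3) — a=1,2,3,4 b=0 (map FFFFF......)
[11] unlink(a) — b=0 (map F..........)
[12] create(a) — a=1 b=0 (map FF.........)

bitmap = FF.........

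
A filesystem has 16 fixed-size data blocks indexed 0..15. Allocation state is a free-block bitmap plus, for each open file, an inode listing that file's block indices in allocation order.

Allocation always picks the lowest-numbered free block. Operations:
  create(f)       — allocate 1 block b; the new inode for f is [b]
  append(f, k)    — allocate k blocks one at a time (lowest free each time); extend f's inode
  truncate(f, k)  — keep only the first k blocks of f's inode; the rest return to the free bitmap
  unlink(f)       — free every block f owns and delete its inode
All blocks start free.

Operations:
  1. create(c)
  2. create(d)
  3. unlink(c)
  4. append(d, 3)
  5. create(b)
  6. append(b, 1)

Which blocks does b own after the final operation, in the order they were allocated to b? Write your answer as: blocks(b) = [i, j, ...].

  1. create(c)  ⇒  F...............  {c→[0]}
  2. create(d)  ⇒  FF..............  {c→[0]; d→[1]}
  3. unlink(c)  ⇒  .F..............  {d→[1]}
  4. append(d, 3)  ⇒  FFFF............  {d→[1, 0, 2, 3]}
  5. create(b)  ⇒  FFFFF...........  {b→[4]; d→[1, 0, 2, 3]}
  6. append(b, 1)  ⇒  FFFFFF..........  {b→[4, 5]; d→[1, 0, 2, 3]}

blocks(b) = [4, 5]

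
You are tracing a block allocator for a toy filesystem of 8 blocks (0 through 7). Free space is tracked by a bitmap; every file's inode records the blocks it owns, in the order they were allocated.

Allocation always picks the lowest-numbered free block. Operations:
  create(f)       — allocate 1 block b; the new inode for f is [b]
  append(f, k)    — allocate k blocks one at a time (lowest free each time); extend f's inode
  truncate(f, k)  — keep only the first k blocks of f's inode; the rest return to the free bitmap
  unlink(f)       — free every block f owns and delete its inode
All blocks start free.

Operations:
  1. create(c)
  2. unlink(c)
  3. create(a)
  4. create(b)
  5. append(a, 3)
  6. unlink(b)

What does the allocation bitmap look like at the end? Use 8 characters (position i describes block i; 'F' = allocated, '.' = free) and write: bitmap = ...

create(c): bitmap=F....... | c=[0]
unlink(c): bitmap=........ | 
create(a): bitmap=F....... | a=[0]
create(b): bitmap=FF...... | a=[0] b=[1]
append(a, 3): bitmap=FFFFF... | a=[0, 2, 3, 4] b=[1]
unlink(b): bitmap=F.FFF... | a=[0, 2, 3, 4]

bitmap = F.FFF...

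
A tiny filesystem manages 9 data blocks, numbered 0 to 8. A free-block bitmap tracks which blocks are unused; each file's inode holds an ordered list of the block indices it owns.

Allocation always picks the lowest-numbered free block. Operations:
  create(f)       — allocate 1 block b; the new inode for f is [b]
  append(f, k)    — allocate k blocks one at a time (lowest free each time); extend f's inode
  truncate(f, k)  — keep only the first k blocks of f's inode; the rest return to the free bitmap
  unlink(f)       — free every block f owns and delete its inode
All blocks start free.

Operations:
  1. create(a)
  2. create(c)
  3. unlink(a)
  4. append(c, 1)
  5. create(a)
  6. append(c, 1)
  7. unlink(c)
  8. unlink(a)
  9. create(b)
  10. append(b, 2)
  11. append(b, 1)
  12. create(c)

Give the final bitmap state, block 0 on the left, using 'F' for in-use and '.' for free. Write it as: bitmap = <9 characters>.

bitmap = FFFFF....

  1. create(a)  ⇒  F........  {a→[0]}
  2. create(c)  ⇒  FF.......  {a→[0]; c→[1]}
  3. unlink(a)  ⇒  .F.......  {c→[1]}
  4. append(c, 1)  ⇒  FF.......  {c→[1, 0]}
  5. create(a)  ⇒  FFF......  {a→[2]; c→[1, 0]}
  6. append(c, 1)  ⇒  FFFF.....  {a→[2]; c→[1, 0, 3]}
  7. unlink(c)  ⇒  ..F......  {a→[2]}
  8. unlink(a)  ⇒  .........  {}
  9. create(b)  ⇒  F........  {b→[0]}
  10. append(b, 2)  ⇒  FFF......  {b→[0, 1, 2]}
  11. append(b, 1)  ⇒  FFFF.....  {b→[0, 1, 2, 3]}
  12. create(c)  ⇒  FFFFF....  {b→[0, 1, 2, 3]; c→[4]}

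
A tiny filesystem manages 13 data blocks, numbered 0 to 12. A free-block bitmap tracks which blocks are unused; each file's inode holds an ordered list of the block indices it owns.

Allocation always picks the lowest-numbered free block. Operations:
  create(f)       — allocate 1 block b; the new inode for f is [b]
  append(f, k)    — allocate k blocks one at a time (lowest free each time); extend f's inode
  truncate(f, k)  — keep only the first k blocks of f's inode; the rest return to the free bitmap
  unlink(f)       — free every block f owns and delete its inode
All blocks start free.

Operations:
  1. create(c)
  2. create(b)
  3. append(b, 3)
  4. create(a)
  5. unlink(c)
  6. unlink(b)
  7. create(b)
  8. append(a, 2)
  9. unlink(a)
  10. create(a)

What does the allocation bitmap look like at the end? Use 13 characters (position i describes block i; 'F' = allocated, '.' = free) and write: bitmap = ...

bitmap = FF...........

  1. create(c)  ⇒  F............  {c→[0]}
  2. create(b)  ⇒  FF...........  {b→[1]; c→[0]}
  3. append(b, 3)  ⇒  FFFFF........  {b→[1, 2, 3, 4]; c→[0]}
  4. create(a)  ⇒  FFFFFF.......  {a→[5]; b→[1, 2, 3, 4]; c→[0]}
  5. unlink(c)  ⇒  .FFFFF.......  {a→[5]; b→[1, 2, 3, 4]}
  6. unlink(b)  ⇒  .....F.......  {a→[5]}
  7. create(b)  ⇒  F....F.......  {a→[5]; b→[0]}
  8. append(a, 2)  ⇒  FFF..F.......  {a→[5, 1, 2]; b→[0]}
  9. unlink(a)  ⇒  F............  {b→[0]}
  10. create(a)  ⇒  FF...........  {a→[1]; b→[0]}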